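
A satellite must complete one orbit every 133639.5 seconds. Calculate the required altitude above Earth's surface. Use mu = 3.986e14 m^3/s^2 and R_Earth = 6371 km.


T = 133639.5 s
r = (mu*T^2/(4*pi^2))^(1/3) = (3.986e14 * 133639.5^2 / (4*pi^2))^(1/3)
r = 5.6495746e+07 m = 56495.7459 km
alt = r - R_E = 56495.7459 - 6371 = 50124.7459 km

50124.7459 km


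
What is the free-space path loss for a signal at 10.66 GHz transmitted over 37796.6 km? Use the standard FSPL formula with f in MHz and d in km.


f = 10.66 GHz = 10660.0000 MHz
d = 37796.6 km
FSPL = 32.44 + 20*log10(10660.0000) + 20*log10(37796.6)
FSPL = 32.44 + 80.5551 + 91.5491
FSPL = 204.5442 dB

204.5442 dB


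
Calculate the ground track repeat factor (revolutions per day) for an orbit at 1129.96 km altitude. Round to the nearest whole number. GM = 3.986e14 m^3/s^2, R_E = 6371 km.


r = 7.50096e+06 m
T = 2*pi*sqrt(r^3/mu) = 6465.2675 s = 107.7545 min
revs/day = 1440 / 107.7545 = 13.3637
Rounded: 13 revolutions per day

13 revolutions per day


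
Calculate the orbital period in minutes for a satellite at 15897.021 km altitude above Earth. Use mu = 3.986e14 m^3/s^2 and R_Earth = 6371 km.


r = 22268.0210 km = 2.2268021e+07 m
T = 2*pi*sqrt(r^3/mu) = 2*pi*sqrt(1.1041927e+22 / 3.986e14)
T = 33069.9588 s = 551.1660 min

551.1660 minutes


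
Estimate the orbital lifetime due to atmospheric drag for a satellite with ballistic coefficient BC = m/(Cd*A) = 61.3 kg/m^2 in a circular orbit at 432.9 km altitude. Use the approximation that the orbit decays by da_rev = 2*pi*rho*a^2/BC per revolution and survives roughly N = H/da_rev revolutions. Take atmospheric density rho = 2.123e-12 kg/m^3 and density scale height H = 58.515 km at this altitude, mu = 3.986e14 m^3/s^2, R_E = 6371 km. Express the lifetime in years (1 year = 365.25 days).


a = R_E + alt = 6803.9000 km = 6.8039e+06 m
da_rev = 2*pi*rho*a^2/BC = 2*pi*2.123e-12*(6.8039e+06)^2/61.3 = 10.073612 m per revolution
N = H/da_rev = 58515.0000 m / 10.073612 m = 5808.7405 revolutions
P = 2*pi*sqrt(a^3/mu) = 5585.3206 s
lifetime = N*P = 5808.7405 * 5585.3206 = 3.2443678e+07 s = 375.5055 days
years = 375.5055 / 365.25 = 1.0281 years

1.0281 years


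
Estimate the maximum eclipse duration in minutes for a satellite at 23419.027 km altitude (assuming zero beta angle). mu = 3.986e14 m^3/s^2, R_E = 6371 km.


r = 29790.0270 km
T = 852.8376 min
Eclipse fraction = arcsin(R_E/r)/pi = arcsin(6371.0000/29790.0270)/pi
= arcsin(0.2138635)/pi = 0.06860478
Eclipse duration = 0.06860478 * 852.8376 = 58.5087 min

58.5087 minutes


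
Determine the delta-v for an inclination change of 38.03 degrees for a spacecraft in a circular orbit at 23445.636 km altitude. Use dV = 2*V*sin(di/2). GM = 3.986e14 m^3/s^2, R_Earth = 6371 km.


r = 29816.6360 km = 2.9816636e+07 m
V = sqrt(mu/r) = 3656.2790 m/s
di = 38.03 deg = 0.6637487 rad
dV = 2*V*sin(di/2) = 2*3656.2790*sin(0.3318744)
dV = 2382.5460 m/s = 2.3825 km/s

2.3825 km/s


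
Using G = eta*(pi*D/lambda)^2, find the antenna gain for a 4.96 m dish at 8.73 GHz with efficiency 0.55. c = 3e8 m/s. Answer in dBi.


lambda = c/f = 3e8 / 8.73e+09 = 0.03436426 m
G = eta*(pi*D/lambda)^2 = 0.55*(pi*4.96/0.03436426)^2
G = 113086.7611 (linear)
G = 10*log10(113086.7611) = 50.5341 dBi

50.5341 dBi


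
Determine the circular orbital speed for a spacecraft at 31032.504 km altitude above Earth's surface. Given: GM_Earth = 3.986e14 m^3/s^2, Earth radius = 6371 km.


r = R_E + alt = 6371.0 + 31032.504 = 37403.5040 km = 3.7403504e+07 m
v = sqrt(mu/r) = sqrt(3.986e14 / 3.7403504e+07) = 3264.4687 m/s = 3.2645 km/s

3.2645 km/s


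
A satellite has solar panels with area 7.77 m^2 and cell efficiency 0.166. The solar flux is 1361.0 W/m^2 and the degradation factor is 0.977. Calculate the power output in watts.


P = area * eta * S * degradation
P = 7.77 * 0.166 * 1361.0 * 0.977
P = 1715.0698 W

1715.0698 W


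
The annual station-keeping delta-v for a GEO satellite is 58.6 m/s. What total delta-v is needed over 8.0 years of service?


dV = rate * years = 58.6 * 8.0
dV = 468.8000 m/s

468.8000 m/s


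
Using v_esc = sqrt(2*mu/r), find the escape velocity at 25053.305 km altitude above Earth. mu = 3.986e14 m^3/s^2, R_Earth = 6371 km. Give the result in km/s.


r = 6371.0 + 25053.305 = 31424.3050 km = 3.1424305e+07 m
v_esc = sqrt(2*mu/r) = sqrt(2*3.986e14 / 3.1424305e+07)
v_esc = 5036.7547 m/s = 5.0368 km/s

5.0368 km/s


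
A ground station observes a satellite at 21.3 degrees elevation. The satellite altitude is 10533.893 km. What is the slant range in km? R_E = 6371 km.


h = 10533.893 km, el = 21.3 deg
d = -R_E*sin(el) + sqrt((R_E*sin(el))^2 + 2*R_E*h + h^2)
d = -6371.0000*sin(0.3717551) + sqrt((6371.0000*0.3632512)^2 + 2*6371.0000*10533.893 + 10533.893^2)
d = 13514.2332 km

13514.2332 km


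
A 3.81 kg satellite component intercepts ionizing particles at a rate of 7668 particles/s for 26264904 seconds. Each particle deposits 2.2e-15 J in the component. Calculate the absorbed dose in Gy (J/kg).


Total energy deposited = rate * time * E_per
  = 7668 * 26264904 * 2.2e-15 = 4.4307842e-04 J
Dose = E_total / mass = 4.4307842e-04 / 3.81
Dose = 1.1629355e-04 Gy

1.1629e-04 Gy


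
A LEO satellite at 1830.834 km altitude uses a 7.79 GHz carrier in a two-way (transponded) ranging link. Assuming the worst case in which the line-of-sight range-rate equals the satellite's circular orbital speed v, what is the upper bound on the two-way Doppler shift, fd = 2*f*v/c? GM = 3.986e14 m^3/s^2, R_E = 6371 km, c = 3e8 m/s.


r = 8.201834e+06 m
v = sqrt(mu/r) = 6971.2902 m/s (worst-case radial velocity)
f = 7.79 GHz = 7.79e+09 Hz
fd = 2*f*v/c = 2*7.79e+09*6971.2902/3.0e+08
fd = 362042.3358 Hz

362042.3358 Hz


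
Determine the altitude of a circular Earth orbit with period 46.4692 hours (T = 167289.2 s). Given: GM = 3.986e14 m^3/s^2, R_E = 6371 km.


T = 167289.2 s
r = (mu*T^2/(4*pi^2))^(1/3) = (3.986e14 * 167289.2^2 / (4*pi^2))^(1/3)
r = 6.5620236e+07 m = 65620.2361 km
alt = r - R_E = 65620.2361 - 6371 = 59249.2361 km

59249.2361 km


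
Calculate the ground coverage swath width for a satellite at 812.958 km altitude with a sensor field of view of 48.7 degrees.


FOV = 48.7 deg = 0.8499753 rad
swath = 2 * alt * tan(FOV/2) = 2 * 812.958 * tan(0.4249877)
swath = 2 * 812.958 * 0.4525683
swath = 735.8380 km

735.8380 km


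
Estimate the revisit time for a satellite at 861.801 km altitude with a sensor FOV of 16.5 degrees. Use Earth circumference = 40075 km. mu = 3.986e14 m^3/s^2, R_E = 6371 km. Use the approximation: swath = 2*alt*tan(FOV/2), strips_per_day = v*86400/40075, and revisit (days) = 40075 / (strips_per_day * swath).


swath = 2*861.801*tan(0.1439897) = 249.9104 km
v = sqrt(mu/r) = 7423.6141 m/s = 7.4236 km/s
strips/day = v*86400/40075 = 7.4236*86400/40075 = 16.0050
coverage/day = strips * swath = 16.0050 * 249.9104 = 3999.8152 km
revisit = 40075 / 3999.8152 = 10.0192 days

10.0192 days


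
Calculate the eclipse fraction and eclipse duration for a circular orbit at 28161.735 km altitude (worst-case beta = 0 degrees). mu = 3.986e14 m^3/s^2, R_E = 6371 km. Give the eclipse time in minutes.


r = 34532.7350 km
T = 1064.4038 min
Eclipse fraction = arcsin(R_E/r)/pi = arcsin(6371.0000/34532.7350)/pi
= arcsin(0.1844916)/pi = 0.05906385
Eclipse duration = 0.05906385 * 1064.4038 = 62.8678 min

62.8678 minutes


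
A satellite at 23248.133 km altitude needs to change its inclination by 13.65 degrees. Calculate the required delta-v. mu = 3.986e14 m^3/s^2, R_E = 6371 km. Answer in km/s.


r = 29619.1330 km = 2.9619133e+07 m
V = sqrt(mu/r) = 3668.4489 m/s
di = 13.65 deg = 0.2382374 rad
dV = 2*V*sin(di/2) = 2*3668.4489*sin(0.1191187)
dV = 871.8965 m/s = 0.8718965 km/s

0.8719 km/s


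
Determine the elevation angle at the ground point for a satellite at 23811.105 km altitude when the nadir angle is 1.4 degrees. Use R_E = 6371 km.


r = R_E + alt = 30182.1050 km
Law of sines in the satellite / Earth-center / ground-point triangle:
  sin(nadir)/R_E = sin(90 + el)/r  =>  cos(el) = (r/R_E)*sin(nadir)
cos(el) = (30182.1050 / 6371.0000) * sin(1.4 deg) = 0.1157455
el = arccos(0.1157455) = 83.3534 deg
(Earth-central angle = 90 - nadir - el = 5.2466 deg)

83.3534 degrees


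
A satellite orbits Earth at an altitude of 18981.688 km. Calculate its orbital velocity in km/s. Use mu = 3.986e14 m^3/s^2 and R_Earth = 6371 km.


r = R_E + alt = 6371.0 + 18981.688 = 25352.6880 km = 2.5352688e+07 m
v = sqrt(mu/r) = sqrt(3.986e14 / 2.5352688e+07) = 3965.1228 m/s = 3.9651 km/s

3.9651 km/s


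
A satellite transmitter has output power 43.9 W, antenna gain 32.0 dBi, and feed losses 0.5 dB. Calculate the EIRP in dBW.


Pt = 43.9 W = 16.4246 dBW
EIRP = Pt_dBW + Gt - losses = 16.4246 + 32.0 - 0.5 = 47.9246 dBW

47.9246 dBW


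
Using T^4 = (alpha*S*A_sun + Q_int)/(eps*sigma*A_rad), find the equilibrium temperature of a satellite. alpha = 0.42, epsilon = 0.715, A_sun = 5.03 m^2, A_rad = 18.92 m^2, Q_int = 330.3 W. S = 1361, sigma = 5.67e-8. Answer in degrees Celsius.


Numerator = alpha*S*A_sun + Q_int = 0.42*1361*5.03 + 330.3 = 3205.5486 W
Denominator = eps*sigma*A_rad = 0.715*5.67e-8*18.92 = 7.6702626e-07 W/K^4
T^4 = 4.1791902e+09 K^4
T = 254.2571 K = -18.8929 C

-18.8929 degrees Celsius


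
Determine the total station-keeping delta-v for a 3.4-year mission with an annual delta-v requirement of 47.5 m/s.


dV = rate * years = 47.5 * 3.4
dV = 161.5000 m/s

161.5000 m/s


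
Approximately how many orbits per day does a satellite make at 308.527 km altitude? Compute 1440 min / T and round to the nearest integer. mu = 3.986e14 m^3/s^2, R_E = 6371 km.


r = 6.679527e+06 m
T = 2*pi*sqrt(r^3/mu) = 5432.8759 s = 90.5479 min
revs/day = 1440 / 90.5479 = 15.9032
Rounded: 16 revolutions per day

16 revolutions per day


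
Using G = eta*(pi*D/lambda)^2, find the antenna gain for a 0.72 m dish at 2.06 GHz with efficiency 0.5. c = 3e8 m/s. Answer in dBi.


lambda = c/f = 3e8 / 2.06e+09 = 0.1456311 m
G = eta*(pi*D/lambda)^2 = 0.5*(pi*0.72/0.1456311)^2
G = 120.6220 (linear)
G = 10*log10(120.6220) = 20.8143 dBi

20.8143 dBi


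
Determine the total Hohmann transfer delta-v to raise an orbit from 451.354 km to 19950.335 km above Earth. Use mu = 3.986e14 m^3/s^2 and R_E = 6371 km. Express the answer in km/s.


r1 = 6822.3540 km = 6.822354e+06 m
r2 = 26321.3350 km = 2.6321335e+07 m
dv1 = sqrt(mu/r1)*(sqrt(2*r2/(r1+r2)) - 1) = 1989.5256 m/s
dv2 = sqrt(mu/r2)*(1 - sqrt(2*r1/(r1+r2))) = 1394.6064 m/s
total dv = |dv1| + |dv2| = 1989.5256 + 1394.6064 = 3384.1319 m/s = 3.3841 km/s

3.3841 km/s


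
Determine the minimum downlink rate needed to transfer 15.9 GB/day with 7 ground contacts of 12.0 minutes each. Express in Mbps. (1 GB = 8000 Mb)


total contact time = 7 * 12.0 * 60 = 5040.0000 s
data = 15.9 GB = 127200.0000 Mb
rate = 127200.0000 / 5040.0000 = 25.2381 Mbps

25.2381 Mbps


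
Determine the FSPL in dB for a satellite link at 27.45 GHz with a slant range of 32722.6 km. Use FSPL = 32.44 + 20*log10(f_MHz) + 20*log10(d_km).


f = 27.45 GHz = 27450.0000 MHz
d = 32722.6 km
FSPL = 32.44 + 20*log10(27450.0000) + 20*log10(32722.6)
FSPL = 32.44 + 88.7708 + 90.2970
FSPL = 211.5078 dB

211.5078 dB


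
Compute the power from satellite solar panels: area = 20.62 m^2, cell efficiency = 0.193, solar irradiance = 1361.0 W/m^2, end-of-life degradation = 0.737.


P = area * eta * S * degradation
P = 20.62 * 0.193 * 1361.0 * 0.737
P = 3991.8258 W

3991.8258 W


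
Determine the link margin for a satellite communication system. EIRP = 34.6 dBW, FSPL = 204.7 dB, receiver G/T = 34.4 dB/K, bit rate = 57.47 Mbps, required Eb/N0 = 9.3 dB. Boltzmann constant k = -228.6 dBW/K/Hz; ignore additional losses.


C/N0 = EIRP - FSPL + G/T - k = 34.6 - 204.7 + 34.4 - (-228.6)
C/N0 = 92.9000 dB-Hz
R_b = 57.47 Mbps = 5.747e+07 bps -> 10*log10(R_b) = 77.5944 dB-Hz
Eb/N0 = C/N0 - 10*log10(R_b) = 92.9000 - 77.5944 = 15.3056 dB
Margin = Eb/N0 - Eb/N0_req = 15.3056 - 9.3 = 6.0056 dB (link closes)

6.0056 dB


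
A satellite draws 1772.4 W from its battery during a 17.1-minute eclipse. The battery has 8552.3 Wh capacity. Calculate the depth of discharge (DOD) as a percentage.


E_used = P * t / 60 = 1772.4 * 17.1 / 60 = 505.1340 Wh
DOD = E_used / E_total * 100 = 505.1340 / 8552.3 * 100
DOD = 5.9064 %

5.9064 %


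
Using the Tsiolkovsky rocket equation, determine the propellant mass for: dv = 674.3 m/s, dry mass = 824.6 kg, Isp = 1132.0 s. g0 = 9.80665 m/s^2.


ve = Isp * g0 = 1132.0 * 9.80665 = 11101.127800 m/s
mass ratio = exp(dv/ve) = exp(674.3/11101.127800) = 1.06262427
m_prop = m_dry * (mr - 1) = 824.6 * (1.06262427 - 1)
m_prop = 51.6400 kg

51.6400 kg


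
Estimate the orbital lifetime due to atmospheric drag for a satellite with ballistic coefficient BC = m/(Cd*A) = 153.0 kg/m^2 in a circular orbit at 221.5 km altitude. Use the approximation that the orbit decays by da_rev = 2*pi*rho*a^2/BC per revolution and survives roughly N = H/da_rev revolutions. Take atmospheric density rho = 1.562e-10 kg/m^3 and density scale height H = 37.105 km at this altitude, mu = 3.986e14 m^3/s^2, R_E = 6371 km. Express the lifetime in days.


a = R_E + alt = 6592.5000 km = 6.5925e+06 m
da_rev = 2*pi*rho*a^2/BC = 2*pi*1.562e-10*(6.5925e+06)^2/153.0 = 278.785219 m per revolution
N = H/da_rev = 37105.0000 m / 278.785219 m = 133.0953 revolutions
P = 2*pi*sqrt(a^3/mu) = 5327.0458 s
lifetime = N*P = 133.0953 * 5327.0458 = 709004.7109 s = 8.2061 days

8.2061 days


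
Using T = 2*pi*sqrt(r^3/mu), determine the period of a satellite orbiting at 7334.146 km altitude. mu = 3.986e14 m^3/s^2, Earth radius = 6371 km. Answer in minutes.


r = 13705.1460 km = 1.3705146e+07 m
T = 2*pi*sqrt(r^3/mu) = 2*pi*sqrt(2.5742516e+21 / 3.986e14)
T = 15967.4925 s = 266.1249 min

266.1249 minutes


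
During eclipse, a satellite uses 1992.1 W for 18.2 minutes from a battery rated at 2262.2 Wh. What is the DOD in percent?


E_used = P * t / 60 = 1992.1 * 18.2 / 60 = 604.2703 Wh
DOD = E_used / E_total * 100 = 604.2703 / 2262.2 * 100
DOD = 26.7116 %

26.7116 %


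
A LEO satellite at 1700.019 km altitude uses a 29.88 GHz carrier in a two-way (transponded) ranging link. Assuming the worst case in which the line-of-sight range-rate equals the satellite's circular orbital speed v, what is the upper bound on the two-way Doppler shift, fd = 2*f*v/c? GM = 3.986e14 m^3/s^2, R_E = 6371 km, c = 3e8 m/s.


r = 8.071019e+06 m
v = sqrt(mu/r) = 7027.5584 m/s (worst-case radial velocity)
f = 29.88 GHz = 2.988e+10 Hz
fd = 2*f*v/c = 2*2.988e+10*7027.5584/3.0e+08
fd = 1.3998896e+06 Hz

1.3999e+06 Hz


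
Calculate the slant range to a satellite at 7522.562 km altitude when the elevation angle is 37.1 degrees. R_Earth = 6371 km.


h = 7522.562 km, el = 37.1 deg
d = -R_E*sin(el) + sqrt((R_E*sin(el))^2 + 2*R_E*h + h^2)
d = -6371.0000*sin(0.6475172) + sqrt((6371.0000*0.603208)^2 + 2*6371.0000*7522.562 + 7522.562^2)
d = 9087.9466 km

9087.9466 km


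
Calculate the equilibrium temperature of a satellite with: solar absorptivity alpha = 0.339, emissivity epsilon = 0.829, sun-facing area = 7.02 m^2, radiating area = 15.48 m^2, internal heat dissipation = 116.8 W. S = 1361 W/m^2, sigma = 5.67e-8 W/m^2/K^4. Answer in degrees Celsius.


Numerator = alpha*S*A_sun + Q_int = 0.339*1361*7.02 + 116.8 = 3355.6806 W
Denominator = eps*sigma*A_rad = 0.829*5.67e-8*15.48 = 7.2762656e-07 W/K^4
T^4 = 4.611817e+09 K^4
T = 260.5962 K = -12.5538 C

-12.5538 degrees Celsius


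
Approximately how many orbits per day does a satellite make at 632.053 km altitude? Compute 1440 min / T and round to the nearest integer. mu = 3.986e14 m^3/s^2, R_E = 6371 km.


r = 7.003053e+06 m
T = 2*pi*sqrt(r^3/mu) = 5832.3334 s = 97.2056 min
revs/day = 1440 / 97.2056 = 14.8140
Rounded: 15 revolutions per day

15 revolutions per day


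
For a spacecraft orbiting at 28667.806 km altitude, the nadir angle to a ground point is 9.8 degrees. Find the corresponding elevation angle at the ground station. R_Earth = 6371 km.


r = R_E + alt = 35038.8060 km
Law of sines in the satellite / Earth-center / ground-point triangle:
  sin(nadir)/R_E = sin(90 + el)/r  =>  cos(el) = (r/R_E)*sin(nadir)
cos(el) = (35038.8060 / 6371.0000) * sin(9.8 deg) = 0.936107
el = arccos(0.936107) = 20.5923 deg
(Earth-central angle = 90 - nadir - el = 59.6077 deg)

20.5923 degrees


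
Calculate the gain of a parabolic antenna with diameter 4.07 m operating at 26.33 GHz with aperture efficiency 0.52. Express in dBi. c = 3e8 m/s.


lambda = c/f = 3e8 / 2.633e+10 = 0.01139385 m
G = eta*(pi*D/lambda)^2 = 0.52*(pi*4.07/0.01139385)^2
G = 654863.9996 (linear)
G = 10*log10(654863.9996) = 58.1615 dBi

58.1615 dBi


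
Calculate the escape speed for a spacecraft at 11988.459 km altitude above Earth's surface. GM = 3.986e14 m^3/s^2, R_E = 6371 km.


r = 6371.0 + 11988.459 = 18359.4590 km = 1.8359459e+07 m
v_esc = sqrt(2*mu/r) = sqrt(2*3.986e14 / 1.8359459e+07)
v_esc = 6589.5189 m/s = 6.5895 km/s

6.5895 km/s


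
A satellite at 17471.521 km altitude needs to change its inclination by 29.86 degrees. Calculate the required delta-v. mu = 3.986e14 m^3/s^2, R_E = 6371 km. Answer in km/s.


r = 23842.5210 km = 2.3842521e+07 m
V = sqrt(mu/r) = 4088.7689 m/s
di = 29.86 deg = 0.5211553 rad
dV = 2*V*sin(di/2) = 2*4088.7689*sin(0.2605777)
dV = 2106.8506 m/s = 2.1069 km/s

2.1069 km/s


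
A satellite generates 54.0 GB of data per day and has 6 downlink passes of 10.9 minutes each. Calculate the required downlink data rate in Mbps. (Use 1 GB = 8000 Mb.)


total contact time = 6 * 10.9 * 60 = 3924.0000 s
data = 54.0 GB = 432000.0000 Mb
rate = 432000.0000 / 3924.0000 = 110.0917 Mbps

110.0917 Mbps


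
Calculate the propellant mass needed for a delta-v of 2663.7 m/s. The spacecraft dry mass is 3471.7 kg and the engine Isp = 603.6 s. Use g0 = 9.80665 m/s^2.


ve = Isp * g0 = 603.6 * 9.80665 = 5919.293940 m/s
mass ratio = exp(dv/ve) = exp(2663.7/5919.293940) = 1.56831688
m_prop = m_dry * (mr - 1) = 3471.7 * (1.56831688 - 1)
m_prop = 1973.0257 kg

1973.0257 kg


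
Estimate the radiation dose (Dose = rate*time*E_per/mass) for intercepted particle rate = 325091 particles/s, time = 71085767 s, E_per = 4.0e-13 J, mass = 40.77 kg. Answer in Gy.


Total energy deposited = rate * time * E_per
  = 325091 * 71085767 * 4.0e-13 = 9.2437 J
Dose = E_total / mass = 9.2437 / 40.77
Dose = 0.2267289 Gy

0.2267 Gy


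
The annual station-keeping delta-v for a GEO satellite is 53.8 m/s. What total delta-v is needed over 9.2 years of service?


dV = rate * years = 53.8 * 9.2
dV = 494.9600 m/s

494.9600 m/s


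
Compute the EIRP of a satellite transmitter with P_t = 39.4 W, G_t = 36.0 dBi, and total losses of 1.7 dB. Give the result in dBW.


Pt = 39.4 W = 15.9550 dBW
EIRP = Pt_dBW + Gt - losses = 15.9550 + 36.0 - 1.7 = 50.2550 dBW

50.2550 dBW


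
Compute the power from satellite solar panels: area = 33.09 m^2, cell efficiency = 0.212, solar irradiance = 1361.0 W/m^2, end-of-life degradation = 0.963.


P = area * eta * S * degradation
P = 33.09 * 0.212 * 1361.0 * 0.963
P = 9194.2655 W

9194.2655 W


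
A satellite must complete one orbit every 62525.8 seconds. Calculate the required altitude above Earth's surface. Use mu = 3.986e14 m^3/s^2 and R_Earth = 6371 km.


T = 62525.8 s
r = (mu*T^2/(4*pi^2))^(1/3) = (3.986e14 * 62525.8^2 / (4*pi^2))^(1/3)
r = 3.4048555e+07 m = 34048.5554 km
alt = r - R_E = 34048.5554 - 6371 = 27677.5554 km

27677.5554 km


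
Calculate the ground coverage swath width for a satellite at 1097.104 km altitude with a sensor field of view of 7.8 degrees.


FOV = 7.8 deg = 0.1361357 rad
swath = 2 * alt * tan(FOV/2) = 2 * 1097.104 * tan(0.06806784)
swath = 2 * 1097.104 * 0.06817316
swath = 149.5861 km

149.5861 km


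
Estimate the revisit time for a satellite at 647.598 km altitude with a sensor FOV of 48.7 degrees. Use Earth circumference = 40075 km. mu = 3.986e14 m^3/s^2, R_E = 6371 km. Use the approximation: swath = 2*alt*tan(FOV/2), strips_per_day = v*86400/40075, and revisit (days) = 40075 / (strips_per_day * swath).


swath = 2*647.598*tan(0.4249877) = 586.1647 km
v = sqrt(mu/r) = 7536.0447 m/s = 7.5360 km/s
strips/day = v*86400/40075 = 7.5360*86400/40075 = 16.2474
coverage/day = strips * swath = 16.2474 * 586.1647 = 9523.6472 km
revisit = 40075 / 9523.6472 = 4.2079 days

4.2079 days


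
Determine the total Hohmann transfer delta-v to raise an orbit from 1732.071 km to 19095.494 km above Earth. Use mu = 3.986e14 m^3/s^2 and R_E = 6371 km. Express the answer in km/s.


r1 = 8103.0710 km = 8.103071e+06 m
r2 = 25466.4940 km = 2.5466494e+07 m
dv1 = sqrt(mu/r1)*(sqrt(2*r2/(r1+r2)) - 1) = 1625.4949 m/s
dv2 = sqrt(mu/r2)*(1 - sqrt(2*r1/(r1+r2))) = 1207.4032 m/s
total dv = |dv1| + |dv2| = 1625.4949 + 1207.4032 = 2832.8981 m/s = 2.8329 km/s

2.8329 km/s


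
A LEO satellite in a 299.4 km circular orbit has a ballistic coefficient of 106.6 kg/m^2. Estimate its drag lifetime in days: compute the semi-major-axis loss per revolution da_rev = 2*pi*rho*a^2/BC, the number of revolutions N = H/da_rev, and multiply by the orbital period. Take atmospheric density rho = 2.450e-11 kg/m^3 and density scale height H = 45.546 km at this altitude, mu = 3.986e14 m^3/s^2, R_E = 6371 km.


a = R_E + alt = 6670.4000 km = 6.6704e+06 m
da_rev = 2*pi*rho*a^2/BC = 2*pi*2.450e-11*(6.6704e+06)^2/106.6 = 64.252866 m per revolution
N = H/da_rev = 45546.0000 m / 64.252866 m = 708.8555 revolutions
P = 2*pi*sqrt(a^3/mu) = 5421.7444 s
lifetime = N*P = 708.8555 * 5421.7444 = 3.8432335e+06 s = 44.4819 days

44.4819 days


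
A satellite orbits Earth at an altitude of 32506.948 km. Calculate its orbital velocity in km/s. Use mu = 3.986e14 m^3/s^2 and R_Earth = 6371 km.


r = R_E + alt = 6371.0 + 32506.948 = 38877.9480 km = 3.8877948e+07 m
v = sqrt(mu/r) = sqrt(3.986e14 / 3.8877948e+07) = 3201.9679 m/s = 3.2020 km/s

3.2020 km/s


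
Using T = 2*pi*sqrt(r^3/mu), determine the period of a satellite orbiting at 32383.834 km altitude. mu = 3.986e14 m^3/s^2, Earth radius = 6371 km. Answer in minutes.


r = 38754.8340 km = 3.8754834e+07 m
T = 2*pi*sqrt(r^3/mu) = 2*pi*sqrt(5.8207325e+22 / 3.986e14)
T = 75927.6647 s = 1265.4611 min

1265.4611 minutes


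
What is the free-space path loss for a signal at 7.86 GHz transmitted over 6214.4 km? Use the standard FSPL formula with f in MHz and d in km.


f = 7.86 GHz = 7860.0000 MHz
d = 6214.4 km
FSPL = 32.44 + 20*log10(7860.0000) + 20*log10(6214.4)
FSPL = 32.44 + 77.9085 + 75.8680
FSPL = 186.2164 dB

186.2164 dB


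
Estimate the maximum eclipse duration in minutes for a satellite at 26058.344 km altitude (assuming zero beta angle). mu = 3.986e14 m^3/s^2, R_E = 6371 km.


r = 32429.3440 km
T = 968.6507 min
Eclipse fraction = arcsin(R_E/r)/pi = arcsin(6371.0000/32429.3440)/pi
= arcsin(0.1964579)/pi = 0.0629439
Eclipse duration = 0.0629439 * 968.6507 = 60.9707 min

60.9707 minutes


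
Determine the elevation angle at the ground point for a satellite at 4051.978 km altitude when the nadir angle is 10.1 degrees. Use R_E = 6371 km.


r = R_E + alt = 10422.9780 km
Law of sines in the satellite / Earth-center / ground-point triangle:
  sin(nadir)/R_E = sin(90 + el)/r  =>  cos(el) = (r/R_E)*sin(nadir)
cos(el) = (10422.9780 / 6371.0000) * sin(10.1 deg) = 0.2869006
el = arccos(0.2869006) = 73.3275 deg
(Earth-central angle = 90 - nadir - el = 6.5725 deg)

73.3275 degrees


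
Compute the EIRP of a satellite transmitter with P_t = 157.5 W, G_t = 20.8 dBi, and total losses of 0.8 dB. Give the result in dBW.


Pt = 157.5 W = 21.9728 dBW
EIRP = Pt_dBW + Gt - losses = 21.9728 + 20.8 - 0.8 = 41.9728 dBW

41.9728 dBW


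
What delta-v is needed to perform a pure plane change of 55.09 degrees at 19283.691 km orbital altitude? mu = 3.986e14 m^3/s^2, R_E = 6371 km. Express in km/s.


r = 25654.6910 km = 2.5654691e+07 m
V = sqrt(mu/r) = 3941.7153 m/s
di = 55.09 deg = 0.9615019 rad
dV = 2*V*sin(di/2) = 2*3941.7153*sin(0.4807509)
dV = 3645.6541 m/s = 3.6457 km/s

3.6457 km/s


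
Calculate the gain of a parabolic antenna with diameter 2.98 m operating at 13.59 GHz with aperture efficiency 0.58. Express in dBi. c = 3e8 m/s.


lambda = c/f = 3e8 / 1.359e+10 = 0.02207506 m
G = eta*(pi*D/lambda)^2 = 0.58*(pi*2.98/0.02207506)^2
G = 104317.3800 (linear)
G = 10*log10(104317.3800) = 50.1836 dBi

50.1836 dBi


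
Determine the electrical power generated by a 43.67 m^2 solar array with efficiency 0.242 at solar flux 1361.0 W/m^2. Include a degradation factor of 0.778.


P = area * eta * S * degradation
P = 43.67 * 0.242 * 1361.0 * 0.778
P = 11190.1596 W

11190.1596 W


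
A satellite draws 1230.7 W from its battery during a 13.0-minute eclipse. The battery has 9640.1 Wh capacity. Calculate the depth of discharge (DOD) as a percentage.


E_used = P * t / 60 = 1230.7 * 13.0 / 60 = 266.6517 Wh
DOD = E_used / E_total * 100 = 266.6517 / 9640.1 * 100
DOD = 2.7661 %

2.7661 %


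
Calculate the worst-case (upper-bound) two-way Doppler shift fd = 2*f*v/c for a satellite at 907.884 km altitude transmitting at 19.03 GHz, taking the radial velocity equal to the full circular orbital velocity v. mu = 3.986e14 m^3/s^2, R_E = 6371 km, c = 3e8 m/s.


r = 7.278884e+06 m
v = sqrt(mu/r) = 7400.0772 m/s (worst-case radial velocity)
f = 19.03 GHz = 1.903e+10 Hz
fd = 2*f*v/c = 2*1.903e+10*7400.0772/3.0e+08
fd = 938823.1222 Hz

938823.1222 Hz


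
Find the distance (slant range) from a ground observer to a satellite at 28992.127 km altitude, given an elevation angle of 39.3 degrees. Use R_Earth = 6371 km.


h = 28992.127 km, el = 39.3 deg
d = -R_E*sin(el) + sqrt((R_E*sin(el))^2 + 2*R_E*h + h^2)
d = -6371.0000*sin(0.6859144) + sqrt((6371.0000*0.6333809)^2 + 2*6371.0000*28992.127 + 28992.127^2)
d = 30982.5047 km

30982.5047 km


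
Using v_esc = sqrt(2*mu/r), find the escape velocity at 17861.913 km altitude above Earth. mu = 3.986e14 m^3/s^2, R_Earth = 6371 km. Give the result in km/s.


r = 6371.0 + 17861.913 = 24232.9130 km = 2.4232913e+07 m
v_esc = sqrt(2*mu/r) = sqrt(2*3.986e14 / 2.4232913e+07)
v_esc = 5735.6261 m/s = 5.7356 km/s

5.7356 km/s


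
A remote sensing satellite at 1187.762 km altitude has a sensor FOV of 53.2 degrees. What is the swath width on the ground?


FOV = 53.2 deg = 0.9285152 rad
swath = 2 * alt * tan(FOV/2) = 2 * 1187.762 * tan(0.4642576)
swath = 2 * 1187.762 * 0.5007627
swath = 1189.5738 km

1189.5738 km


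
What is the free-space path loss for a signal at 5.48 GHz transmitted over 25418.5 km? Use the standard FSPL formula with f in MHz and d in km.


f = 5.48 GHz = 5480.0000 MHz
d = 25418.5 km
FSPL = 32.44 + 20*log10(5480.0000) + 20*log10(25418.5)
FSPL = 32.44 + 74.7756 + 88.1030
FSPL = 195.3186 dB

195.3186 dB


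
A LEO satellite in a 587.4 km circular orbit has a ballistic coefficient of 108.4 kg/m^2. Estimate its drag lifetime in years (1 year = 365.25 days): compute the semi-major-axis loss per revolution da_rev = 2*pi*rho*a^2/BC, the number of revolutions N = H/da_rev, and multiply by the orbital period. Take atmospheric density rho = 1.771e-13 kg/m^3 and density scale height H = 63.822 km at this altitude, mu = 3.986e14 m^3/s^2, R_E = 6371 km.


a = R_E + alt = 6958.4000 km = 6.9584e+06 m
da_rev = 2*pi*rho*a^2/BC = 2*pi*1.771e-13*(6.9584e+06)^2/108.4 = 0.497036094 m per revolution
N = H/da_rev = 63822.0000 m / 0.497036094 m = 128405.1616 revolutions
P = 2*pi*sqrt(a^3/mu) = 5776.6400 s
lifetime = N*P = 128405.1616 * 5776.6400 = 7.417504e+08 s = 8585.0741 days
years = 8585.0741 / 365.25 = 23.5047 years

23.5047 years


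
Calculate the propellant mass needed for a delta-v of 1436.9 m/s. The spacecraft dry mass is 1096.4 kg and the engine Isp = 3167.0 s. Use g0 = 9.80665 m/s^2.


ve = Isp * g0 = 3167.0 * 9.80665 = 31057.660550 m/s
mass ratio = exp(dv/ve) = exp(1436.9/31057.660550) = 1.04735251
m_prop = m_dry * (mr - 1) = 1096.4 * (1.04735251 - 1)
m_prop = 51.9173 kg

51.9173 kg


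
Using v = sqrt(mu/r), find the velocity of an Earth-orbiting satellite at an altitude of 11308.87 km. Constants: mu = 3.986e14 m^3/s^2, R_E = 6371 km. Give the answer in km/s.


r = R_E + alt = 6371.0 + 11308.87 = 17679.8700 km = 1.767987e+07 m
v = sqrt(mu/r) = sqrt(3.986e14 / 1.767987e+07) = 4748.2012 m/s = 4.7482 km/s

4.7482 km/s


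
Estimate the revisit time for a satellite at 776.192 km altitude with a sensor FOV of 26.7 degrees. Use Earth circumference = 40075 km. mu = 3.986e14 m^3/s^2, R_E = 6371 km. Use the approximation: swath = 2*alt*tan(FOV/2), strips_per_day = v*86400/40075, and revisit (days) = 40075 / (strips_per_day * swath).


swath = 2*776.192*tan(0.2330015) = 368.3987 km
v = sqrt(mu/r) = 7467.9418 m/s = 7.4679 km/s
strips/day = v*86400/40075 = 7.4679*86400/40075 = 16.1006
coverage/day = strips * swath = 16.1006 * 368.3987 = 5931.4280 km
revisit = 40075 / 5931.4280 = 6.7564 days

6.7564 days


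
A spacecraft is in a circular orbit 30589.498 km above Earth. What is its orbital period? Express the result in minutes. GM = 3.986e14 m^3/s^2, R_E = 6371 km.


r = 36960.4980 km = 3.6960498e+07 m
T = 2*pi*sqrt(r^3/mu) = 2*pi*sqrt(5.0490938e+22 / 3.986e14)
T = 70716.0416 s = 1178.6007 min

1178.6007 minutes


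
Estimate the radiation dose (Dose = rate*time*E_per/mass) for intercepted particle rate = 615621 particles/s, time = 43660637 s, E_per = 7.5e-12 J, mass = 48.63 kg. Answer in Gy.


Total energy deposited = rate * time * E_per
  = 615621 * 43660637 * 7.5e-12 = 201.5880 J
Dose = E_total / mass = 201.5880 / 48.63
Dose = 4.1453 Gy

4.1453 Gy


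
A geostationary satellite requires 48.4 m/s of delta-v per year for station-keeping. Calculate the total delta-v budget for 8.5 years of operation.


dV = rate * years = 48.4 * 8.5
dV = 411.4000 m/s

411.4000 m/s


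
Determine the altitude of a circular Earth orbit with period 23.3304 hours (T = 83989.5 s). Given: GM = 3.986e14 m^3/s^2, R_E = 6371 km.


T = 83989.5 s
r = (mu*T^2/(4*pi^2))^(1/3) = (3.986e14 * 83989.5^2 / (4*pi^2))^(1/3)
r = 4.1451716e+07 m = 41451.7162 km
alt = r - R_E = 41451.7162 - 6371 = 35080.7162 km

35080.7162 km


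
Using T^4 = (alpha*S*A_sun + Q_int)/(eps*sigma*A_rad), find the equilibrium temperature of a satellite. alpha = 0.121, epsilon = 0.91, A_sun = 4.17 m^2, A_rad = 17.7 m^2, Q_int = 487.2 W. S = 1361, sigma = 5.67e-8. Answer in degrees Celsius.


Numerator = alpha*S*A_sun + Q_int = 0.121*1361*4.17 + 487.2 = 1173.9198 W
Denominator = eps*sigma*A_rad = 0.91*5.67e-8*17.7 = 9.132669e-07 W/K^4
T^4 = 1.2854071e+09 K^4
T = 189.3478 K = -83.8022 C

-83.8022 degrees Celsius


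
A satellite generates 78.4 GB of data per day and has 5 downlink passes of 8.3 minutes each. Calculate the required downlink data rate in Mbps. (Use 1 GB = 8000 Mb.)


total contact time = 5 * 8.3 * 60 = 2490.0000 s
data = 78.4 GB = 627200.0000 Mb
rate = 627200.0000 / 2490.0000 = 251.8876 Mbps

251.8876 Mbps


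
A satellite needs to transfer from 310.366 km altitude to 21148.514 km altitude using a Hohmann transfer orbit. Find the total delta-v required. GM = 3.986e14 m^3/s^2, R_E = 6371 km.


r1 = 6681.3660 km = 6.681366e+06 m
r2 = 27519.5140 km = 2.7519514e+07 m
dv1 = sqrt(mu/r1)*(sqrt(2*r2/(r1+r2)) - 1) = 2074.4567 m/s
dv2 = sqrt(mu/r2)*(1 - sqrt(2*r1/(r1+r2))) = 1426.9143 m/s
total dv = |dv1| + |dv2| = 2074.4567 + 1426.9143 = 3501.3711 m/s = 3.5014 km/s

3.5014 km/s


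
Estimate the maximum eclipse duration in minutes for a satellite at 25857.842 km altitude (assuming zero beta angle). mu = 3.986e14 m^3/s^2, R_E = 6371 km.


r = 32228.8420 km
T = 959.6813 min
Eclipse fraction = arcsin(R_E/r)/pi = arcsin(6371.0000/32228.8420)/pi
= arcsin(0.1976801)/pi = 0.06334072
Eclipse duration = 0.06334072 * 959.6813 = 60.7869 min

60.7869 minutes


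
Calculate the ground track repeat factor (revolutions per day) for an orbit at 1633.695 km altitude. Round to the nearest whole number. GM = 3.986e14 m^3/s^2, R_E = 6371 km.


r = 8.004695e+06 m
T = 2*pi*sqrt(r^3/mu) = 7127.3552 s = 118.7893 min
revs/day = 1440 / 118.7893 = 12.1223
Rounded: 12 revolutions per day

12 revolutions per day


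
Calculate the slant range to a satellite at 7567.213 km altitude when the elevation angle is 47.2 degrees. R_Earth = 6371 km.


h = 7567.213 km, el = 47.2 deg
d = -R_E*sin(el) + sqrt((R_E*sin(el))^2 + 2*R_E*h + h^2)
d = -6371.0000*sin(0.8237954) + sqrt((6371.0000*0.7337299)^2 + 2*6371.0000*7567.213 + 7567.213^2)
d = 8574.4055 km

8574.4055 km


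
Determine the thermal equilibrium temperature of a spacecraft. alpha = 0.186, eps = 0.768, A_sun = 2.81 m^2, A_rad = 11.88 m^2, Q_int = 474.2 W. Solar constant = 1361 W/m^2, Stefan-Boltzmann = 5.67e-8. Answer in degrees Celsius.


Numerator = alpha*S*A_sun + Q_int = 0.186*1361*2.81 + 474.2 = 1185.5403 W
Denominator = eps*sigma*A_rad = 0.768*5.67e-8*11.88 = 5.1732173e-07 W/K^4
T^4 = 2.2916885e+09 K^4
T = 218.7958 K = -54.3542 C

-54.3542 degrees Celsius


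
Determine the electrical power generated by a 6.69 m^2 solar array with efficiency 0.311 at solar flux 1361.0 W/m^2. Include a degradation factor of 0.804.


P = area * eta * S * degradation
P = 6.69 * 0.311 * 1361.0 * 0.804
P = 2276.6731 W

2276.6731 W


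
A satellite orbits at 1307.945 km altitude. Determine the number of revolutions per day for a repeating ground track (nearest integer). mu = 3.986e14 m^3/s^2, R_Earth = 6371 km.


r = 7.678945e+06 m
T = 2*pi*sqrt(r^3/mu) = 6696.7418 s = 111.6124 min
revs/day = 1440 / 111.6124 = 12.9018
Rounded: 13 revolutions per day

13 revolutions per day


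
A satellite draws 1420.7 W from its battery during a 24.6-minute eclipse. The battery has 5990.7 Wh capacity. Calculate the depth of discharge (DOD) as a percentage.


E_used = P * t / 60 = 1420.7 * 24.6 / 60 = 582.4870 Wh
DOD = E_used / E_total * 100 = 582.4870 / 5990.7 * 100
DOD = 9.7232 %

9.7232 %


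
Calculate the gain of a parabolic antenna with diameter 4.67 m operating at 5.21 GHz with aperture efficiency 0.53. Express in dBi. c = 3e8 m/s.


lambda = c/f = 3e8 / 5.21e+09 = 0.05758157 m
G = eta*(pi*D/lambda)^2 = 0.53*(pi*4.67/0.05758157)^2
G = 34406.6440 (linear)
G = 10*log10(34406.6440) = 45.3664 dBi

45.3664 dBi


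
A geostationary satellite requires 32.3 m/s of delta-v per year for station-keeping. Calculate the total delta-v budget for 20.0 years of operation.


dV = rate * years = 32.3 * 20.0
dV = 646.0000 m/s

646.0000 m/s


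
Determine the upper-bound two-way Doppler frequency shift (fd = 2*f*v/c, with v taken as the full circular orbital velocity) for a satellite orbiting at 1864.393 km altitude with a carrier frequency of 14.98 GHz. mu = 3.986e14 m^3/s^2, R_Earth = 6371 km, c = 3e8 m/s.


r = 8.235393e+06 m
v = sqrt(mu/r) = 6957.0718 m/s (worst-case radial velocity)
f = 14.98 GHz = 1.498e+10 Hz
fd = 2*f*v/c = 2*1.498e+10*6957.0718/3.0e+08
fd = 694779.5660 Hz

694779.5660 Hz


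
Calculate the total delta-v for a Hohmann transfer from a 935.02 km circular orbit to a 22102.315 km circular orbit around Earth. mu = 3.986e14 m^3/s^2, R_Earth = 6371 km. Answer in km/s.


r1 = 7306.0200 km = 7.30602e+06 m
r2 = 28473.3150 km = 2.8473315e+07 m
dv1 = sqrt(mu/r1)*(sqrt(2*r2/(r1+r2)) - 1) = 1932.1803 m/s
dv2 = sqrt(mu/r2)*(1 - sqrt(2*r1/(r1+r2))) = 1350.4820 m/s
total dv = |dv1| + |dv2| = 1932.1803 + 1350.4820 = 3282.6622 m/s = 3.2827 km/s

3.2827 km/s


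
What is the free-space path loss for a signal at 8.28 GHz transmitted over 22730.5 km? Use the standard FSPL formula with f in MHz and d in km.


f = 8.28 GHz = 8280.0000 MHz
d = 22730.5 km
FSPL = 32.44 + 20*log10(8280.0000) + 20*log10(22730.5)
FSPL = 32.44 + 78.3606 + 87.1322
FSPL = 197.9328 dB

197.9328 dB


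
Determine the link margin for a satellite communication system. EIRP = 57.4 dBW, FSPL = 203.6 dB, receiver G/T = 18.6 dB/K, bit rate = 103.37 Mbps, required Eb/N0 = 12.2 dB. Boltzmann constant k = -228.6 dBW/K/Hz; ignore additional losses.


C/N0 = EIRP - FSPL + G/T - k = 57.4 - 203.6 + 18.6 - (-228.6)
C/N0 = 101.0000 dB-Hz
R_b = 103.37 Mbps = 1.0337e+08 bps -> 10*log10(R_b) = 80.1439 dB-Hz
Eb/N0 = C/N0 - 10*log10(R_b) = 101.0000 - 80.1439 = 20.8561 dB
Margin = Eb/N0 - Eb/N0_req = 20.8561 - 12.2 = 8.6561 dB (link closes)

8.6561 dB


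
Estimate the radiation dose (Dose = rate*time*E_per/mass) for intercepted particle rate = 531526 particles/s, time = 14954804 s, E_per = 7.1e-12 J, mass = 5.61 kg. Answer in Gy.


Total energy deposited = rate * time * E_per
  = 531526 * 14954804 * 7.1e-12 = 56.4370 J
Dose = E_total / mass = 56.4370 / 5.61
Dose = 10.0601 Gy

10.0601 Gy


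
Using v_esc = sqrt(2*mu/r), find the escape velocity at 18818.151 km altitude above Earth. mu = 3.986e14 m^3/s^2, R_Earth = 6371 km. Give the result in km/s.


r = 6371.0 + 18818.151 = 25189.1510 km = 2.5189151e+07 m
v_esc = sqrt(2*mu/r) = sqrt(2*3.986e14 / 2.5189151e+07)
v_esc = 5625.7040 m/s = 5.6257 km/s

5.6257 km/s


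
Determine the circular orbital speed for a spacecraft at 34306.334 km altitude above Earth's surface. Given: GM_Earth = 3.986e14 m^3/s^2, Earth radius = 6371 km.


r = R_E + alt = 6371.0 + 34306.334 = 40677.3340 km = 4.0677334e+07 m
v = sqrt(mu/r) = sqrt(3.986e14 / 4.0677334e+07) = 3130.3465 m/s = 3.1303 km/s

3.1303 km/s


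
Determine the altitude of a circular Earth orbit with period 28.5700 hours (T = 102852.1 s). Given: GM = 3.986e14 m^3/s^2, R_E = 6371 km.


T = 102852.1 s
r = (mu*T^2/(4*pi^2))^(1/3) = (3.986e14 * 102852.1^2 / (4*pi^2))^(1/3)
r = 4.7446185e+07 m = 47446.1847 km
alt = r - R_E = 47446.1847 - 6371 = 41075.1847 km

41075.1847 km


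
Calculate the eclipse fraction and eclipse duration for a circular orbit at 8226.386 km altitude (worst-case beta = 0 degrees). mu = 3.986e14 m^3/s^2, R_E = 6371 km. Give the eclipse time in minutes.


r = 14597.3860 km
T = 292.5315 min
Eclipse fraction = arcsin(R_E/r)/pi = arcsin(6371.0000/14597.3860)/pi
= arcsin(0.436448)/pi = 0.1437637
Eclipse duration = 0.1437637 * 292.5315 = 42.0554 min

42.0554 minutes


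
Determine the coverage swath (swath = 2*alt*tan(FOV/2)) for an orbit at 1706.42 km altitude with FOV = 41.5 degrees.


FOV = 41.5 deg = 0.7243116 rad
swath = 2 * alt * tan(FOV/2) = 2 * 1706.42 * tan(0.3621558)
swath = 2 * 1706.42 * 0.3788661
swath = 1293.0094 km

1293.0094 km


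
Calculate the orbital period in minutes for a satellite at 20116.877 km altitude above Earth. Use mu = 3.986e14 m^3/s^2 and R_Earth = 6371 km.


r = 26487.8770 km = 2.6487877e+07 m
T = 2*pi*sqrt(r^3/mu) = 2*pi*sqrt(1.8584097e+22 / 3.986e14)
T = 42902.4356 s = 715.0406 min

715.0406 minutes


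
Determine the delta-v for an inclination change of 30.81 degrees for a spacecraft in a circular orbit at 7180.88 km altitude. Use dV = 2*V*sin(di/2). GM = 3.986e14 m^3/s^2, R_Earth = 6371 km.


r = 13551.8800 km = 1.355188e+07 m
V = sqrt(mu/r) = 5423.3655 m/s
di = 30.81 deg = 0.5377359 rad
dV = 2*V*sin(di/2) = 2*5423.3655*sin(0.268868)
dV = 2881.3283 m/s = 2.8813 km/s

2.8813 km/s


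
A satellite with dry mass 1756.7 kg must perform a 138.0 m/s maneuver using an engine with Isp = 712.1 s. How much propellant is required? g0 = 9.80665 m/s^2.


ve = Isp * g0 = 712.1 * 9.80665 = 6983.315465 m/s
mass ratio = exp(dv/ve) = exp(138.0/6983.315465) = 1.01995794
m_prop = m_dry * (mr - 1) = 1756.7 * (1.01995794 - 1)
m_prop = 35.0601 kg

35.0601 kg


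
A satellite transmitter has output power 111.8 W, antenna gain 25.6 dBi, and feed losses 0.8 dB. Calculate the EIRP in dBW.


Pt = 111.8 W = 20.4844 dBW
EIRP = Pt_dBW + Gt - losses = 20.4844 + 25.6 - 0.8 = 45.2844 dBW

45.2844 dBW


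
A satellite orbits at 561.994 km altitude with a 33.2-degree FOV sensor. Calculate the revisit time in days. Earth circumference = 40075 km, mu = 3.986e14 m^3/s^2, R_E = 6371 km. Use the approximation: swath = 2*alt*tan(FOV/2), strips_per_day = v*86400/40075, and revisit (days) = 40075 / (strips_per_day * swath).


swath = 2*561.994*tan(0.2897247) = 335.0754 km
v = sqrt(mu/r) = 7582.4270 m/s = 7.5824 km/s
strips/day = v*86400/40075 = 7.5824*86400/40075 = 16.3474
coverage/day = strips * swath = 16.3474 * 335.0754 = 5477.6081 km
revisit = 40075 / 5477.6081 = 7.3161 days

7.3161 days
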